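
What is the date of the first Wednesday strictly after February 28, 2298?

March 2, 2298

Feb 28, 2298 is a Monday.
From Monday to the next Wednesday is 2 days.
Feb 28, 2298 + 2 = Mar 2, 2298.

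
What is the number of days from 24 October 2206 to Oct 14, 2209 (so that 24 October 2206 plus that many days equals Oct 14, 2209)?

1086

Oct 24, 2206 → Oct 24, 2207: 365 days.
Oct 24, 2207 → Oct 24, 2208: 366 days (Feb 29, 2208 is in that span).
Oct 24, 2208 → Nov 24, 2208: 31 days (October has 31).
Nov 24, 2208 → Dec 24, 2208: 30 days (November has 30).
Dec 24, 2208 → Jan 24, 2209: 31 days (December has 31).
Jan 24, 2209 → Feb 24, 2209: 31 days (January has 31).
Feb 24, 2209 → Mar 24, 2209: 28 days (February has 28).
Mar 24, 2209 → Apr 24, 2209: 31 days (March has 31).
Apr 24, 2209 → May 24, 2209: 30 days (April has 30).
May 24, 2209 → Jun 24, 2209: 31 days (May has 31).
Jun 24, 2209 → Jul 24, 2209: 30 days (June has 30).
Jul 24, 2209 → Aug 24, 2209: 31 days (July has 31).
Aug 24, 2209 → Sep 24, 2209: 31 days (August has 31).
Sep 24, 2209 → Oct 14, 2209: 20 days.
Total: 1086 days.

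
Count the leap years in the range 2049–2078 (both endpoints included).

7

Multiples of 4 in [2049,2078]: 7.
Of those, multiples of 100: 0 (not leap unless ÷400).
Multiples of 400: 0.
Leap years = 7 − 0 + 0 = 7.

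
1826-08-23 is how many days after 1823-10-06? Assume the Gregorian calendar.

1052

Oct 6, 1823 → Oct 6, 1824: 366 days (Feb 29, 1824 is in that span).
Oct 6, 1824 → Oct 6, 1825: 365 days.
Oct 6, 1825 → Nov 6, 1825: 31 days (October has 31).
Nov 6, 1825 → Dec 6, 1825: 30 days (November has 30).
Dec 6, 1825 → Jan 6, 1826: 31 days (December has 31).
Jan 6, 1826 → Feb 6, 1826: 31 days (January has 31).
Feb 6, 1826 → Mar 6, 1826: 28 days (February has 28).
Mar 6, 1826 → Apr 6, 1826: 31 days (March has 31).
Apr 6, 1826 → May 6, 1826: 30 days (April has 30).
May 6, 1826 → Jun 6, 1826: 31 days (May has 31).
Jun 6, 1826 → Jul 6, 1826: 30 days (June has 30).
Jul 6, 1826 → Aug 6, 1826: 31 days (July has 31).
Aug 6, 1826 → Aug 23, 1826: 17 days.
Total: 1052 days.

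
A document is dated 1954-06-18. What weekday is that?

Friday

January 1, 1954 is a Friday.
Jan 1, 1954 → Feb 1, 1954: 31 days (January has 31).
Feb 1, 1954 → Mar 1, 1954: 28 days (February has 28).
Mar 1, 1954 → Apr 1, 1954: 31 days (March has 31).
Apr 1, 1954 → May 1, 1954: 30 days (April has 30).
May 1, 1954 → Jun 1, 1954: 31 days (May has 31).
Jun 1, 1954 → Jun 18, 1954: 17 days.
Total: 168 days.
168 mod 7 = 0, so Friday + 0 = Friday.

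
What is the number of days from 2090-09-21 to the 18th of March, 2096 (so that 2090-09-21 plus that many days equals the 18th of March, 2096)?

Sep 21, 2090 → Sep 21, 2091: 365 days.
Sep 21, 2091 → Sep 21, 2092: 366 days (Feb 29, 2092 is in that span).
Sep 21, 2092 → Sep 21, 2093: 365 days.
Sep 21, 2093 → Sep 21, 2094: 365 days.
Sep 21, 2094 → Sep 21, 2095: 365 days.
Sep 21, 2095 → Oct 21, 2095: 30 days (September has 30).
Oct 21, 2095 → Nov 21, 2095: 31 days (October has 31).
Nov 21, 2095 → Dec 21, 2095: 30 days (November has 30).
Dec 21, 2095 → Jan 21, 2096: 31 days (December has 31).
Jan 21, 2096 → Feb 21, 2096: 31 days (January has 31).
Feb 21, 2096 → Mar 18, 2096: 26 days.
Total: 2005 days.

2005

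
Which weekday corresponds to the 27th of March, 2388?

Sunday

Doomsday rule: the anchor day for the 2300s is Wednesday. For year 88: 88÷12 = 7 r 4, and 4÷4 = 1, so 7+4+1 = 12.
Wednesday + 12 ≡ Monday — that's 2388's doomsday.
In March the doomsday date is Mar 14.
Mar 27 is 13 days after Mar 14; 13 mod 7 = 6, so Monday + 6 = Sunday.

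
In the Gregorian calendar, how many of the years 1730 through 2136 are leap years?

99

Multiples of 4 in [1730,2136]: 102.
Of those, multiples of 100: 4 (not leap unless ÷400).
Multiples of 400: 1.
Leap years = 102 − 4 + 1 = 99.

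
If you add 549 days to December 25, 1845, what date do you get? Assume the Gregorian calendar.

June 27, 1847

+365 (one year) → Dec 25, 1846 (184 left).
Dec has 31 days: +7 → Jan 1, 1847 (177 left).
Jan has 31 days: +31 → Feb 1, 1847 (146 left).
Feb has 28 days: +28 → Mar 1, 1847 (118 left).
Mar has 31 days: +31 → Apr 1, 1847 (87 left).
Apr has 30 days: +30 → May 1, 1847 (57 left).
May has 31 days: +31 → Jun 1, 1847 (26 left).
+26 → Jun 27, 1847.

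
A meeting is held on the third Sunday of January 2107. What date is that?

January 1, 2107 is a Saturday.
The first Sunday is therefore January 2 (1 days later).
The third Sunday is 2 + 2×7 = January 16.

January 16, 2107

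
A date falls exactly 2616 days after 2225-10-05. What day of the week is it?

First find the weekday of Oct 5, 2225. Doomsday rule: the anchor day for the 2200s is Friday. For year 25: 25÷12 = 2 r 1, and 1÷4 = 0, so 2+1+0 = 3.
Friday + 3 ≡ Monday — that's 2225's doomsday.
In October the doomsday date is Oct 10.
Oct 5 is 5 days before Oct 10; 5 mod 7 = 5, so Monday − 5 = Wednesday.
2616 mod 7 = 5, so 2616 days after a Wednesday is Wednesday + 5 = Monday.

Monday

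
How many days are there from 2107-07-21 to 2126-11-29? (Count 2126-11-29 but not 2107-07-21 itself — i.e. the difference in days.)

7071

Jul 21, 2107 → Jul 21, 2108: 366 days (Feb 29, 2108 is in that span).
Jul 21, 2108 → Jul 21, 2109: 365 days.
Jul 21, 2109 → Jul 21, 2110: 365 days.
Jul 21, 2110 → Jul 21, 2111: 365 days.
Jul 21, 2111 → Jul 21, 2112: 366 days (Feb 29, 2112 is in that span).
Jul 21, 2112 → Jul 21, 2113: 365 days.
Jul 21, 2113 → Jul 21, 2114: 365 days.
Jul 21, 2114 → Jul 21, 2115: 365 days.
Jul 21, 2115 → Jul 21, 2116: 366 days (Feb 29, 2116 is in that span).
Jul 21, 2116 → Jul 21, 2117: 365 days.
Jul 21, 2117 → Jul 21, 2118: 365 days.
Jul 21, 2118 → Jul 21, 2119: 365 days.
Jul 21, 2119 → Jul 21, 2120: 366 days (Feb 29, 2120 is in that span).
Jul 21, 2120 → Jul 21, 2121: 365 days.
Jul 21, 2121 → Jul 21, 2122: 365 days.
Jul 21, 2122 → Jul 21, 2123: 365 days.
Jul 21, 2123 → Jul 21, 2124: 366 days (Feb 29, 2124 is in that span).
Jul 21, 2124 → Jul 21, 2125: 365 days.
Jul 21, 2125 → Jul 21, 2126: 365 days.
Jul 21, 2126 → Aug 21, 2126: 31 days (July has 31).
Aug 21, 2126 → Sep 21, 2126: 31 days (August has 31).
Sep 21, 2126 → Oct 21, 2126: 30 days (September has 30).
Oct 21, 2126 → Nov 21, 2126: 31 days (October has 31).
Nov 21, 2126 → Nov 29, 2126: 8 days.
Total: 7071 days.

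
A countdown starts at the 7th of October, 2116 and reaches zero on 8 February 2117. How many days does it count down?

124

Oct 7, 2116 → Nov 7, 2116: 31 days (October has 31).
Nov 7, 2116 → Dec 7, 2116: 30 days (November has 30).
Dec 7, 2116 → Jan 7, 2117: 31 days (December has 31).
Jan 7, 2117 → Feb 7, 2117: 31 days (January has 31).
Feb 7, 2117 → Feb 8, 2117: 1 days.
Total: 124 days.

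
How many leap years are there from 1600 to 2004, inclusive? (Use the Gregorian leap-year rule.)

Multiples of 4 in [1600,2004]: 102.
Of those, multiples of 100: 5 (not leap unless ÷400).
Multiples of 400: 2.
Leap years = 102 − 5 + 2 = 99.

99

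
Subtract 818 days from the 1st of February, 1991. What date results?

−365 (one year) → Feb 1, 1990 (453 left).
−365 (one year) → Feb 1, 1989 (88 left).
−1 → Jan 31, 1989 (end of Jan, 31 days; 87 left).
−31 → Dec 31, 1988 (end of Dec, 31 days; 56 left).
−31 → Nov 30, 1988 (end of Nov, 30 days; 25 left).
−25 → Nov 5, 1988.

November 5, 1988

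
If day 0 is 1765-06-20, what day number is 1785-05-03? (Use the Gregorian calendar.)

Jun 20, 1765 → Jun 20, 1766: 365 days.
Jun 20, 1766 → Jun 20, 1767: 365 days.
Jun 20, 1767 → Jun 20, 1768: 366 days (Feb 29, 1768 is in that span).
Jun 20, 1768 → Jun 20, 1769: 365 days.
Jun 20, 1769 → Jun 20, 1770: 365 days.
Jun 20, 1770 → Jun 20, 1771: 365 days.
Jun 20, 1771 → Jun 20, 1772: 366 days (Feb 29, 1772 is in that span).
Jun 20, 1772 → Jun 20, 1773: 365 days.
Jun 20, 1773 → Jun 20, 1774: 365 days.
Jun 20, 1774 → Jun 20, 1775: 365 days.
Jun 20, 1775 → Jun 20, 1776: 366 days (Feb 29, 1776 is in that span).
Jun 20, 1776 → Jun 20, 1777: 365 days.
Jun 20, 1777 → Jun 20, 1778: 365 days.
Jun 20, 1778 → Jun 20, 1779: 365 days.
Jun 20, 1779 → Jun 20, 1780: 366 days (Feb 29, 1780 is in that span).
Jun 20, 1780 → Jun 20, 1781: 365 days.
Jun 20, 1781 → Jun 20, 1782: 365 days.
Jun 20, 1782 → Jun 20, 1783: 365 days.
Jun 20, 1783 → Jun 20, 1784: 366 days (Feb 29, 1784 is in that span).
Jun 20, 1784 → Jul 20, 1784: 30 days (June has 30).
Jul 20, 1784 → Aug 20, 1784: 31 days (July has 31).
Aug 20, 1784 → Sep 20, 1784: 31 days (August has 31).
Sep 20, 1784 → Oct 20, 1784: 30 days (September has 30).
Oct 20, 1784 → Nov 20, 1784: 31 days (October has 31).
Nov 20, 1784 → Dec 20, 1784: 30 days (November has 30).
Dec 20, 1784 → Jan 20, 1785: 31 days (December has 31).
Jan 20, 1785 → Feb 20, 1785: 31 days (January has 31).
Feb 20, 1785 → Mar 20, 1785: 28 days (February has 28).
Mar 20, 1785 → Apr 20, 1785: 31 days (March has 31).
Apr 20, 1785 → May 3, 1785: 13 days.
Total: 7257 days.

7257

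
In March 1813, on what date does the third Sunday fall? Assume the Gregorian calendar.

March 21, 1813

March 1, 1813 is a Monday.
The first Sunday is therefore March 7 (6 days later).
The third Sunday is 7 + 2×7 = March 21.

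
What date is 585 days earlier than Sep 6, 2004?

January 30, 2003

−366 (one year; includes Feb 29, 2004) → Sep 6, 2003 (219 left).
−6 → Aug 31, 2003 (end of Aug, 31 days; 213 left).
−31 → Jul 31, 2003 (end of Jul, 31 days; 182 left).
−31 → Jun 30, 2003 (end of Jun, 30 days; 151 left).
−30 → May 31, 2003 (end of May, 31 days; 121 left).
−31 → Apr 30, 2003 (end of Apr, 30 days; 90 left).
−30 → Mar 31, 2003 (end of Mar, 31 days; 60 left).
−31 → Feb 28, 2003 (end of Feb, 28 days; 29 left).
−28 → Jan 31, 2003 (end of Jan, 31 days; 1 left).
−1 → Jan 30, 2003.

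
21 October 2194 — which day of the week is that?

Tuesday

Doomsday rule: the anchor day for the 2100s is Sunday. For year 94: 94÷12 = 7 r 10, and 10÷4 = 2, so 7+10+2 = 19.
Sunday + 19 ≡ Friday — that's 2194's doomsday.
In October the doomsday date is Oct 10.
Oct 21 is 11 days after Oct 10; 11 mod 7 = 4, so Friday + 4 = Tuesday.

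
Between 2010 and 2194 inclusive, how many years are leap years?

45

Multiples of 4 in [2010,2194]: 46.
Of those, multiples of 100: 1 (not leap unless ÷400).
Multiples of 400: 0.
Leap years = 46 − 1 + 0 = 45.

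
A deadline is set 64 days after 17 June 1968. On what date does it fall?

Jun has 30 days: +14 → Jul 1, 1968 (50 left).
Jul has 31 days: +31 → Aug 1, 1968 (19 left).
+19 → Aug 20, 1968.

August 20, 1968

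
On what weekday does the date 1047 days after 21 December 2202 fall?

First find the weekday of Dec 21, 2202. Doomsday rule: the anchor day for the 2200s is Friday. For year 02: 2÷12 = 0 r 2, and 2÷4 = 0, so 0+2+0 = 2.
Friday + 2 ≡ Sunday — that's 2202's doomsday.
In December the doomsday date is Dec 12.
Dec 21 is 9 days after Dec 12; 9 mod 7 = 2, so Sunday + 2 = Tuesday.
1047 mod 7 = 4, so 1047 days after a Tuesday is Tuesday + 4 = Saturday.

Saturday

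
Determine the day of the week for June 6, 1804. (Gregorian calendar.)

Doomsday rule: the anchor day for the 1800s is Friday. For year 04: 4÷12 = 0 r 4, and 4÷4 = 1, so 0+4+1 = 5.
Friday + 5 ≡ Wednesday — that's 1804's doomsday.
In June the doomsday date is Jun 6.
Jun 6 is the doomsday itself: Wednesday.

Wednesday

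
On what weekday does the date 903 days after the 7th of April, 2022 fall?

Thursday

Apr 7, 2022 is a Thursday.
903 mod 7 = 0, so 903 days after a Thursday is Thursday + 0 = Thursday.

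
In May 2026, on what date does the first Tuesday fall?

May 1, 2026 is a Friday.
The first Tuesday is therefore May 5 (4 days later).

May 5, 2026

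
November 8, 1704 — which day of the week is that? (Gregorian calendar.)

Saturday

Doomsday rule: the anchor day for the 1700s is Sunday. For year 04: 4÷12 = 0 r 4, and 4÷4 = 1, so 0+4+1 = 5.
Sunday + 5 ≡ Friday — that's 1704's doomsday.
In November the doomsday date is Nov 7.
Nov 8 is 1 day after Nov 7; 1 mod 7 = 1, so Friday + 1 = Saturday.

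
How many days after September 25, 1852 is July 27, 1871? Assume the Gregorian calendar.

6879

Sep 25, 1852 → Sep 25, 1853: 365 days.
Sep 25, 1853 → Sep 25, 1854: 365 days.
Sep 25, 1854 → Sep 25, 1855: 365 days.
Sep 25, 1855 → Sep 25, 1856: 366 days (Feb 29, 1856 is in that span).
Sep 25, 1856 → Sep 25, 1857: 365 days.
Sep 25, 1857 → Sep 25, 1858: 365 days.
Sep 25, 1858 → Sep 25, 1859: 365 days.
Sep 25, 1859 → Sep 25, 1860: 366 days (Feb 29, 1860 is in that span).
Sep 25, 1860 → Sep 25, 1861: 365 days.
Sep 25, 1861 → Sep 25, 1862: 365 days.
Sep 25, 1862 → Sep 25, 1863: 365 days.
Sep 25, 1863 → Sep 25, 1864: 366 days (Feb 29, 1864 is in that span).
Sep 25, 1864 → Sep 25, 1865: 365 days.
Sep 25, 1865 → Sep 25, 1866: 365 days.
Sep 25, 1866 → Sep 25, 1867: 365 days.
Sep 25, 1867 → Sep 25, 1868: 366 days (Feb 29, 1868 is in that span).
Sep 25, 1868 → Sep 25, 1869: 365 days.
Sep 25, 1869 → Sep 25, 1870: 365 days.
Sep 25, 1870 → Oct 25, 1870: 30 days (September has 30).
Oct 25, 1870 → Nov 25, 1870: 31 days (October has 31).
Nov 25, 1870 → Dec 25, 1870: 30 days (November has 30).
Dec 25, 1870 → Jan 25, 1871: 31 days (December has 31).
Jan 25, 1871 → Feb 25, 1871: 31 days (January has 31).
Feb 25, 1871 → Mar 25, 1871: 28 days (February has 28).
Mar 25, 1871 → Apr 25, 1871: 31 days (March has 31).
Apr 25, 1871 → May 25, 1871: 30 days (April has 30).
May 25, 1871 → Jun 25, 1871: 31 days (May has 31).
Jun 25, 1871 → Jul 25, 1871: 30 days (June has 30).
Jul 25, 1871 → Jul 27, 1871: 2 days.
Total: 6879 days.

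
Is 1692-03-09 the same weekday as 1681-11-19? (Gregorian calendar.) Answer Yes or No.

No

From Nov 19, 1681 to Mar 9, 1692 is 3763 days.
3763 mod 7 = 4, so they are different weekdays.
(Nov 19, 1681 is a Wednesday; Mar 9, 1692 is a Sunday.)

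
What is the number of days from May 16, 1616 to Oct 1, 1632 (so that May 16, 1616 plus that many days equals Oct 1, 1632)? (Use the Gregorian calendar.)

May 16, 1616 → May 16, 1617: 365 days.
May 16, 1617 → May 16, 1618: 365 days.
May 16, 1618 → May 16, 1619: 365 days.
May 16, 1619 → May 16, 1620: 366 days (Feb 29, 1620 is in that span).
May 16, 1620 → May 16, 1621: 365 days.
May 16, 1621 → May 16, 1622: 365 days.
May 16, 1622 → May 16, 1623: 365 days.
May 16, 1623 → May 16, 1624: 366 days (Feb 29, 1624 is in that span).
May 16, 1624 → May 16, 1625: 365 days.
May 16, 1625 → May 16, 1626: 365 days.
May 16, 1626 → May 16, 1627: 365 days.
May 16, 1627 → May 16, 1628: 366 days (Feb 29, 1628 is in that span).
May 16, 1628 → May 16, 1629: 365 days.
May 16, 1629 → May 16, 1630: 365 days.
May 16, 1630 → May 16, 1631: 365 days.
May 16, 1631 → May 16, 1632: 366 days (Feb 29, 1632 is in that span).
May 16, 1632 → Jun 16, 1632: 31 days (May has 31).
Jun 16, 1632 → Jul 16, 1632: 30 days (June has 30).
Jul 16, 1632 → Aug 16, 1632: 31 days (July has 31).
Aug 16, 1632 → Sep 16, 1632: 31 days (August has 31).
Sep 16, 1632 → Oct 1, 1632: 15 days.
Total: 5982 days.

5982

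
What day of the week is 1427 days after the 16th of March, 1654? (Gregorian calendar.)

Mar 16, 1654 is a Monday.
1427 mod 7 = 6, so 1427 days after a Monday is Monday + 6 = Sunday.

Sunday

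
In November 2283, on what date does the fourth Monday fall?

November 1, 2283 is a Thursday.
The first Monday is therefore November 5 (4 days later).
The fourth Monday is 5 + 3×7 = November 26.

November 26, 2283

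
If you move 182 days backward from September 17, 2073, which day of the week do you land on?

Sep 17, 2073 is a Sunday.
182 mod 7 = 0, so 182 days before a Sunday is Sunday − 0 = Sunday.

Sunday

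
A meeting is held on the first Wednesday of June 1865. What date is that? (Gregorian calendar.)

June 1, 1865 is a Thursday.
The first Wednesday is therefore June 7 (6 days later).

June 7, 1865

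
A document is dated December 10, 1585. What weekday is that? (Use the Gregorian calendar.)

Doomsday rule: the anchor day for the 1500s is Wednesday. For year 85: 85÷12 = 7 r 1, and 1÷4 = 0, so 7+1+0 = 8.
Wednesday + 8 ≡ Thursday — that's 1585's doomsday.
In December the doomsday date is Dec 12.
Dec 10 is 2 days before Dec 12; 2 mod 7 = 2, so Thursday − 2 = Tuesday.

Tuesday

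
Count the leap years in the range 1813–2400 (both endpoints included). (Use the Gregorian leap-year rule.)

143

Multiples of 4 in [1813,2400]: 147.
Of those, multiples of 100: 6 (not leap unless ÷400).
Multiples of 400: 2.
Leap years = 147 − 6 + 2 = 143.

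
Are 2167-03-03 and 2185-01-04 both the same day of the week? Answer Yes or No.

From Mar 3, 2167 to Jan 4, 2185 is 6517 days.
6517 mod 7 = 0, so they are the same weekday.
(Mar 3, 2167 is a Tuesday; Jan 4, 2185 is a Tuesday.)

Yes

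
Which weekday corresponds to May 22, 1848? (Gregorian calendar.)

Monday

Doomsday rule: the anchor day for the 1800s is Friday. For year 48: 48÷12 = 4 r 0, and 0÷4 = 0, so 4+0+0 = 4.
Friday + 4 ≡ Tuesday — that's 1848's doomsday.
In May the doomsday date is May 9.
May 22 is 13 days after May 9; 13 mod 7 = 6, so Tuesday + 6 = Monday.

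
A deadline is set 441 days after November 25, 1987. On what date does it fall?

February 8, 1989

+366 (one year; includes Feb 29, 1988) → Nov 25, 1988 (75 left).
Nov has 30 days: +6 → Dec 1, 1988 (69 left).
Dec has 31 days: +31 → Jan 1, 1989 (38 left).
Jan has 31 days: +31 → Feb 1, 1989 (7 left).
+7 → Feb 8, 1989.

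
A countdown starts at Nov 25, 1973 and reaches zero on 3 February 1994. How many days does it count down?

7375

Nov 25, 1973 → Nov 25, 1974: 365 days.
Nov 25, 1974 → Nov 25, 1975: 365 days.
Nov 25, 1975 → Nov 25, 1976: 366 days (Feb 29, 1976 is in that span).
Nov 25, 1976 → Nov 25, 1977: 365 days.
Nov 25, 1977 → Nov 25, 1978: 365 days.
Nov 25, 1978 → Nov 25, 1979: 365 days.
Nov 25, 1979 → Nov 25, 1980: 366 days (Feb 29, 1980 is in that span).
Nov 25, 1980 → Nov 25, 1981: 365 days.
Nov 25, 1981 → Nov 25, 1982: 365 days.
Nov 25, 1982 → Nov 25, 1983: 365 days.
Nov 25, 1983 → Nov 25, 1984: 366 days (Feb 29, 1984 is in that span).
Nov 25, 1984 → Nov 25, 1985: 365 days.
Nov 25, 1985 → Nov 25, 1986: 365 days.
Nov 25, 1986 → Nov 25, 1987: 365 days.
Nov 25, 1987 → Nov 25, 1988: 366 days (Feb 29, 1988 is in that span).
Nov 25, 1988 → Nov 25, 1989: 365 days.
Nov 25, 1989 → Nov 25, 1990: 365 days.
Nov 25, 1990 → Nov 25, 1991: 365 days.
Nov 25, 1991 → Nov 25, 1992: 366 days (Feb 29, 1992 is in that span).
Nov 25, 1992 → Nov 25, 1993: 365 days.
Nov 25, 1993 → Dec 25, 1993: 30 days (November has 30).
Dec 25, 1993 → Jan 25, 1994: 31 days (December has 31).
Jan 25, 1994 → Feb 3, 1994: 9 days.
Total: 7375 days.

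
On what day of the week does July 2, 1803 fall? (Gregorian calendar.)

Saturday

January 1, 1803 is a Saturday.
Jan 1, 1803 → Feb 1, 1803: 31 days (January has 31).
Feb 1, 1803 → Mar 1, 1803: 28 days (February has 28).
Mar 1, 1803 → Apr 1, 1803: 31 days (March has 31).
Apr 1, 1803 → May 1, 1803: 30 days (April has 30).
May 1, 1803 → Jun 1, 1803: 31 days (May has 31).
Jun 1, 1803 → Jul 1, 1803: 30 days (June has 30).
Jul 1, 1803 → Jul 2, 1803: 1 days.
Total: 182 days.
182 mod 7 = 0, so Saturday + 0 = Saturday.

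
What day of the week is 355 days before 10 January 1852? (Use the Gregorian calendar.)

First find the weekday of Jan 10, 1852. Doomsday rule: the anchor day for the 1800s is Friday. For year 52: 52÷12 = 4 r 4, and 4÷4 = 1, so 4+4+1 = 9.
Friday + 9 ≡ Sunday — that's 1852's doomsday.
In January the doomsday date is Jan 4 (1852 is a leap year (divisible by 4)).
Jan 10 is 6 days after Jan 4; 6 mod 7 = 6, so Sunday + 6 = Saturday.
355 mod 7 = 5, so 355 days before a Saturday is Saturday − 5 = Monday.

Monday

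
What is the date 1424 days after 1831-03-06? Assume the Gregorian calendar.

January 28, 1835

+366 (one year; includes Feb 29, 1832) → Mar 6, 1832 (1058 left).
+365 (one year) → Mar 6, 1833 (693 left).
+365 (one year) → Mar 6, 1834 (328 left).
Mar has 31 days: +26 → Apr 1, 1834 (302 left).
Apr has 30 days: +30 → May 1, 1834 (272 left).
May has 31 days: +31 → Jun 1, 1834 (241 left).
Jun has 30 days: +30 → Jul 1, 1834 (211 left).
Jul has 31 days: +31 → Aug 1, 1834 (180 left).
Aug has 31 days: +31 → Sep 1, 1834 (149 left).
Sep has 30 days: +30 → Oct 1, 1834 (119 left).
Oct has 31 days: +31 → Nov 1, 1834 (88 left).
Nov has 30 days: +30 → Dec 1, 1834 (58 left).
Dec has 31 days: +31 → Jan 1, 1835 (27 left).
+27 → Jan 28, 1835.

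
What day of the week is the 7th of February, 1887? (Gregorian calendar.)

Doomsday rule: the anchor day for the 1800s is Friday. For year 87: 87÷12 = 7 r 3, and 3÷4 = 0, so 7+3+0 = 10.
Friday + 10 ≡ Monday — that's 1887's doomsday.
In February the doomsday date is Feb 28 (1887 is not a leap year).
Feb 7 is 21 days before Feb 28; 21 mod 7 = 0, so Monday − 0 = Monday.

Monday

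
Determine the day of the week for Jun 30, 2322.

Friday

Doomsday rule: the anchor day for the 2300s is Wednesday. For year 22: 22÷12 = 1 r 10, and 10÷4 = 2, so 1+10+2 = 13.
Wednesday + 13 ≡ Tuesday — that's 2322's doomsday.
In June the doomsday date is Jun 6.
Jun 30 is 24 days after Jun 6; 24 mod 7 = 3, so Tuesday + 3 = Friday.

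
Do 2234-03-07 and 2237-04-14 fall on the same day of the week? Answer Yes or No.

Yes

From Mar 7, 2234 to Apr 14, 2237 is 1134 days.
1134 mod 7 = 0, so they are the same weekday.
(Mar 7, 2234 is a Friday; Apr 14, 2237 is a Friday.)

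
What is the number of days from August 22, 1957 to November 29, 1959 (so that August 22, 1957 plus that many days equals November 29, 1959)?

Aug 22, 1957 → Aug 22, 1958: 365 days.
Aug 22, 1958 → Aug 22, 1959: 365 days.
Aug 22, 1959 → Sep 22, 1959: 31 days (August has 31).
Sep 22, 1959 → Oct 22, 1959: 30 days (September has 30).
Oct 22, 1959 → Nov 22, 1959: 31 days (October has 31).
Nov 22, 1959 → Nov 29, 1959: 7 days.
Total: 829 days.

829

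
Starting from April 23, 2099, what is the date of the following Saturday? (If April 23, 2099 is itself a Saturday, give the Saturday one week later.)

April 25, 2099

Apr 23, 2099 is a Thursday.
From Thursday to the next Saturday is 2 days.
Apr 23, 2099 + 2 = Apr 25, 2099.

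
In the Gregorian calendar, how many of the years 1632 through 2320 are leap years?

Multiples of 4 in [1632,2320]: 173.
Of those, multiples of 100: 7 (not leap unless ÷400).
Multiples of 400: 1.
Leap years = 173 − 7 + 1 = 167.

167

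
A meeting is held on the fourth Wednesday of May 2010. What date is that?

May 26, 2010

May 1, 2010 is a Saturday.
The first Wednesday is therefore May 5 (4 days later).
The fourth Wednesday is 5 + 3×7 = May 26.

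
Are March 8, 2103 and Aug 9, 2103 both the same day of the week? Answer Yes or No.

From Mar 8, 2103 to Aug 9, 2103 is 154 days.
154 mod 7 = 0, so they are the same weekday.
(Mar 8, 2103 is a Thursday; Aug 9, 2103 is a Thursday.)

Yes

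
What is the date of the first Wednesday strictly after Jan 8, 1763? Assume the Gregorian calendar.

January 12, 1763

Jan 8, 1763 is a Saturday.
From Saturday to the next Wednesday is 4 days.
Jan 8, 1763 + 4 = Jan 12, 1763.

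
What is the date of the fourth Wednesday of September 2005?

September 1, 2005 is a Thursday.
The first Wednesday is therefore September 7 (6 days later).
The fourth Wednesday is 7 + 3×7 = September 28.

September 28, 2005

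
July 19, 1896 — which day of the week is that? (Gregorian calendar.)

Sunday

Doomsday rule: the anchor day for the 1800s is Friday. For year 96: 96÷12 = 8 r 0, and 0÷4 = 0, so 8+0+0 = 8.
Friday + 8 ≡ Saturday — that's 1896's doomsday.
In July the doomsday date is Jul 11.
Jul 19 is 8 days after Jul 11; 8 mod 7 = 1, so Saturday + 1 = Sunday.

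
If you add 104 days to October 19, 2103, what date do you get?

January 31, 2104

Oct has 31 days: +13 → Nov 1, 2103 (91 left).
Nov has 30 days: +30 → Dec 1, 2103 (61 left).
Dec has 31 days: +31 → Jan 1, 2104 (30 left).
+30 → Jan 31, 2104.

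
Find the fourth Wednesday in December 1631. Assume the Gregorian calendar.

December 1, 1631 is a Monday.
The first Wednesday is therefore December 3 (2 days later).
The fourth Wednesday is 3 + 3×7 = December 24.

December 24, 1631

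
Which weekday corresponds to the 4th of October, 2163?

Doomsday rule: the anchor day for the 2100s is Sunday. For year 63: 63÷12 = 5 r 3, and 3÷4 = 0, so 5+3+0 = 8.
Sunday + 8 ≡ Monday — that's 2163's doomsday.
In October the doomsday date is Oct 10.
Oct 4 is 6 days before Oct 10; 6 mod 7 = 6, so Monday − 6 = Tuesday.

Tuesday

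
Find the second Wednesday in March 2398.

March 11, 2398

March 1, 2398 is a Sunday.
The first Wednesday is therefore March 4 (3 days later).
The second Wednesday is 4 + 1×7 = March 11.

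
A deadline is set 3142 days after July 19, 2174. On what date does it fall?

February 24, 2183

+365 (one year) → Jul 19, 2175 (2777 left).
+366 (one year; includes Feb 29, 2176) → Jul 19, 2176 (2411 left).
+365 (one year) → Jul 19, 2177 (2046 left).
+365 (one year) → Jul 19, 2178 (1681 left).
+365 (one year) → Jul 19, 2179 (1316 left).
+366 (one year; includes Feb 29, 2180) → Jul 19, 2180 (950 left).
+365 (one year) → Jul 19, 2181 (585 left).
+365 (one year) → Jul 19, 2182 (220 left).
Jul has 31 days: +13 → Aug 1, 2182 (207 left).
Aug has 31 days: +31 → Sep 1, 2182 (176 left).
Sep has 30 days: +30 → Oct 1, 2182 (146 left).
Oct has 31 days: +31 → Nov 1, 2182 (115 left).
Nov has 30 days: +30 → Dec 1, 2182 (85 left).
Dec has 31 days: +31 → Jan 1, 2183 (54 left).
Jan has 31 days: +31 → Feb 1, 2183 (23 left).
+23 → Feb 24, 2183.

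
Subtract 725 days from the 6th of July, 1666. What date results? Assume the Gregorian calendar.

−365 (one year) → Jul 6, 1665 (360 left).
−6 → Jun 30, 1665 (end of Jun, 30 days; 354 left).
−30 → May 31, 1665 (end of May, 31 days; 324 left).
−31 → Apr 30, 1665 (end of Apr, 30 days; 293 left).
−30 → Mar 31, 1665 (end of Mar, 31 days; 263 left).
−31 → Feb 28, 1665 (end of Feb, 28 days; 232 left).
−28 → Jan 31, 1665 (end of Jan, 31 days; 204 left).
−31 → Dec 31, 1664 (end of Dec, 31 days; 173 left).
−31 → Nov 30, 1664 (end of Nov, 30 days; 142 left).
−30 → Oct 31, 1664 (end of Oct, 31 days; 112 left).
−31 → Sep 30, 1664 (end of Sep, 30 days; 81 left).
−30 → Aug 31, 1664 (end of Aug, 31 days; 51 left).
−31 → Jul 31, 1664 (end of Jul, 31 days; 20 left).
−20 → Jul 11, 1664.

July 11, 1664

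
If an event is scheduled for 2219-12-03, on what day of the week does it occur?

Doomsday rule: the anchor day for the 2200s is Friday. For year 19: 19÷12 = 1 r 7, and 7÷4 = 1, so 1+7+1 = 9.
Friday + 9 ≡ Sunday — that's 2219's doomsday.
In December the doomsday date is Dec 12.
Dec 3 is 9 days before Dec 12; 9 mod 7 = 2, so Sunday − 2 = Friday.

Friday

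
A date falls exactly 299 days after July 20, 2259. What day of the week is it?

Monday

Jul 20, 2259 is a Wednesday.
299 mod 7 = 5, so 299 days after a Wednesday is Wednesday + 5 = Monday.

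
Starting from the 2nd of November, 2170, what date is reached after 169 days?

Nov has 30 days: +29 → Dec 1, 2170 (140 left).
Dec has 31 days: +31 → Jan 1, 2171 (109 left).
Jan has 31 days: +31 → Feb 1, 2171 (78 left).
Feb has 28 days: +28 → Mar 1, 2171 (50 left).
Mar has 31 days: +31 → Apr 1, 2171 (19 left).
+19 → Apr 20, 2171.

April 20, 2171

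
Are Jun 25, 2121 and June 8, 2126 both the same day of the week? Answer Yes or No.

From Jun 25, 2121 to Jun 8, 2126 is 1809 days.
1809 mod 7 = 3, so they are different weekdays.
(Jun 25, 2121 is a Wednesday; Jun 8, 2126 is a Saturday.)

No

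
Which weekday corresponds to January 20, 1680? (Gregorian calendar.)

Saturday

Doomsday rule: the anchor day for the 1600s is Tuesday. For year 80: 80÷12 = 6 r 8, and 8÷4 = 2, so 6+8+2 = 16.
Tuesday + 16 ≡ Thursday — that's 1680's doomsday.
In January the doomsday date is Jan 4 (1680 is a leap year (divisible by 4)).
Jan 20 is 16 days after Jan 4; 16 mod 7 = 2, so Thursday + 2 = Saturday.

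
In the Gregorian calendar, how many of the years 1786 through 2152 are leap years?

89

Multiples of 4 in [1786,2152]: 92.
Of those, multiples of 100: 4 (not leap unless ÷400).
Multiples of 400: 1.
Leap years = 92 − 4 + 1 = 89.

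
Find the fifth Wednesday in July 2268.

July 1, 2268 is a Wednesday.
The first Wednesday is therefore July 1 (same day).
The fifth Wednesday is 1 + 4×7 = July 29.

July 29, 2268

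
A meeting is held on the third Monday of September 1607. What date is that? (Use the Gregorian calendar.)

September 17, 1607

September 1, 1607 is a Saturday.
The first Monday is therefore September 3 (2 days later).
The third Monday is 3 + 2×7 = September 17.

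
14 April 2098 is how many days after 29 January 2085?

4823

Jan 29, 2085 → Jan 29, 2086: 365 days.
Jan 29, 2086 → Jan 29, 2087: 365 days.
Jan 29, 2087 → Jan 29, 2088: 365 days.
Jan 29, 2088 → Jan 29, 2089: 366 days (Feb 29, 2088 is in that span).
Jan 29, 2089 → Jan 29, 2090: 365 days.
Jan 29, 2090 → Jan 29, 2091: 365 days.
Jan 29, 2091 → Jan 29, 2092: 365 days.
Jan 29, 2092 → Jan 29, 2093: 366 days (Feb 29, 2092 is in that span).
Jan 29, 2093 → Jan 29, 2094: 365 days.
Jan 29, 2094 → Jan 29, 2095: 365 days.
Jan 29, 2095 → Jan 29, 2096: 365 days.
Jan 29, 2096 → Jan 29, 2097: 366 days (Feb 29, 2096 is in that span).
Jan 29, 2097 → Jan 29, 2098: 365 days.
Jan 29, 2098 → Feb 28, 2098: 30 days (January has 31).
Feb 28, 2098 → Mar 28, 2098: 28 days (February has 28).
Mar 28, 2098 → Apr 14, 2098: 17 days.
Total: 4823 days.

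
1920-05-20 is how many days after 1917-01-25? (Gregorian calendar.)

1211

Jan 25, 1917 → Jan 25, 1918: 365 days.
Jan 25, 1918 → Jan 25, 1919: 365 days.
Jan 25, 1919 → Jan 25, 1920: 365 days.
Jan 25, 1920 → Feb 25, 1920: 31 days (January has 31).
Feb 25, 1920 → Mar 25, 1920: 29 days (February has 29).
Mar 25, 1920 → Apr 25, 1920: 31 days (March has 31).
Apr 25, 1920 → May 20, 1920: 25 days.
Total: 1211 days.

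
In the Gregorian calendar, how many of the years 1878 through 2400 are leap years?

Multiples of 4 in [1878,2400]: 131.
Of those, multiples of 100: 6 (not leap unless ÷400).
Multiples of 400: 2.
Leap years = 131 − 6 + 2 = 127.

127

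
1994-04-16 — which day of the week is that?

Saturday

Doomsday rule: the anchor day for the 1900s is Wednesday. For year 94: 94÷12 = 7 r 10, and 10÷4 = 2, so 7+10+2 = 19.
Wednesday + 19 ≡ Monday — that's 1994's doomsday.
In April the doomsday date is Apr 4.
Apr 16 is 12 days after Apr 4; 12 mod 7 = 5, so Monday + 5 = Saturday.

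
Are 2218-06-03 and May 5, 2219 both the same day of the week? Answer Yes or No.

Yes

From Jun 3, 2218 to May 5, 2219 is 336 days.
336 mod 7 = 0, so they are the same weekday.
(Jun 3, 2218 is a Wednesday; May 5, 2219 is a Wednesday.)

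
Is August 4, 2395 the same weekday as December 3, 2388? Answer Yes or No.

No

From Dec 3, 2388 to Aug 4, 2395 is 2435 days.
2435 mod 7 = 6, so they are different weekdays.
(Dec 3, 2388 is a Saturday; Aug 4, 2395 is a Friday.)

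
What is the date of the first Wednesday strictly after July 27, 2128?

Jul 27, 2128 is a Tuesday.
From Tuesday to the next Wednesday is 1 day.
Jul 27, 2128 + 1 = Jul 28, 2128.

July 28, 2128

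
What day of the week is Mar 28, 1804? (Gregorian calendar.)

Wednesday

Doomsday rule: the anchor day for the 1800s is Friday. For year 04: 4÷12 = 0 r 4, and 4÷4 = 1, so 0+4+1 = 5.
Friday + 5 ≡ Wednesday — that's 1804's doomsday.
In March the doomsday date is Mar 14.
Mar 28 is 14 days after Mar 14; 14 mod 7 = 0, so Wednesday + 0 = Wednesday.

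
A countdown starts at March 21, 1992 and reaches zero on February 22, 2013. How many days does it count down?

Mar 21, 1992 → Mar 21, 1993: 365 days.
Mar 21, 1993 → Mar 21, 1994: 365 days.
Mar 21, 1994 → Mar 21, 1995: 365 days.
Mar 21, 1995 → Mar 21, 1996: 366 days (Feb 29, 1996 is in that span).
Mar 21, 1996 → Mar 21, 1997: 365 days.
Mar 21, 1997 → Mar 21, 1998: 365 days.
Mar 21, 1998 → Mar 21, 1999: 365 days.
Mar 21, 1999 → Mar 21, 2000: 366 days (Feb 29, 2000 is in that span).
Mar 21, 2000 → Mar 21, 2001: 365 days.
Mar 21, 2001 → Mar 21, 2002: 365 days.
Mar 21, 2002 → Mar 21, 2003: 365 days.
Mar 21, 2003 → Mar 21, 2004: 366 days (Feb 29, 2004 is in that span).
Mar 21, 2004 → Mar 21, 2005: 365 days.
Mar 21, 2005 → Mar 21, 2006: 365 days.
Mar 21, 2006 → Mar 21, 2007: 365 days.
Mar 21, 2007 → Mar 21, 2008: 366 days (Feb 29, 2008 is in that span).
Mar 21, 2008 → Mar 21, 2009: 365 days.
Mar 21, 2009 → Mar 21, 2010: 365 days.
Mar 21, 2010 → Mar 21, 2011: 365 days.
Mar 21, 2011 → Mar 21, 2012: 366 days (Feb 29, 2012 is in that span).
Mar 21, 2012 → Apr 21, 2012: 31 days (March has 31).
Apr 21, 2012 → May 21, 2012: 30 days (April has 30).
May 21, 2012 → Jun 21, 2012: 31 days (May has 31).
Jun 21, 2012 → Jul 21, 2012: 30 days (June has 30).
Jul 21, 2012 → Aug 21, 2012: 31 days (July has 31).
Aug 21, 2012 → Sep 21, 2012: 31 days (August has 31).
Sep 21, 2012 → Oct 21, 2012: 30 days (September has 30).
Oct 21, 2012 → Nov 21, 2012: 31 days (October has 31).
Nov 21, 2012 → Dec 21, 2012: 30 days (November has 30).
Dec 21, 2012 → Jan 21, 2013: 31 days (December has 31).
Jan 21, 2013 → Feb 21, 2013: 31 days (January has 31).
Feb 21, 2013 → Feb 22, 2013: 1 days.
Total: 7643 days.

7643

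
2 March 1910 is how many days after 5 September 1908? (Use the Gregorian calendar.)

543

Sep 5, 1908 → Sep 5, 1909: 365 days.
Sep 5, 1909 → Oct 5, 1909: 30 days (September has 30).
Oct 5, 1909 → Nov 5, 1909: 31 days (October has 31).
Nov 5, 1909 → Dec 5, 1909: 30 days (November has 30).
Dec 5, 1909 → Jan 5, 1910: 31 days (December has 31).
Jan 5, 1910 → Feb 5, 1910: 31 days (January has 31).
Feb 5, 1910 → Mar 2, 1910: 25 days.
Total: 543 days.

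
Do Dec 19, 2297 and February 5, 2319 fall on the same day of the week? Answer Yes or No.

No

From Dec 19, 2297 to Feb 5, 2319 is 7717 days.
7717 mod 7 = 3, so they are different weekdays.
(Dec 19, 2297 is a Sunday; Feb 5, 2319 is a Wednesday.)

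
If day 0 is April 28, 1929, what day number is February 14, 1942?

Apr 28, 1929 → Apr 28, 1930: 365 days.
Apr 28, 1930 → Apr 28, 1931: 365 days.
Apr 28, 1931 → Apr 28, 1932: 366 days (Feb 29, 1932 is in that span).
Apr 28, 1932 → Apr 28, 1933: 365 days.
Apr 28, 1933 → Apr 28, 1934: 365 days.
Apr 28, 1934 → Apr 28, 1935: 365 days.
Apr 28, 1935 → Apr 28, 1936: 366 days (Feb 29, 1936 is in that span).
Apr 28, 1936 → Apr 28, 1937: 365 days.
Apr 28, 1937 → Apr 28, 1938: 365 days.
Apr 28, 1938 → Apr 28, 1939: 365 days.
Apr 28, 1939 → Apr 28, 1940: 366 days (Feb 29, 1940 is in that span).
Apr 28, 1940 → Apr 28, 1941: 365 days.
Apr 28, 1941 → May 28, 1941: 30 days (April has 30).
May 28, 1941 → Jun 28, 1941: 31 days (May has 31).
Jun 28, 1941 → Jul 28, 1941: 30 days (June has 30).
Jul 28, 1941 → Aug 28, 1941: 31 days (July has 31).
Aug 28, 1941 → Sep 28, 1941: 31 days (August has 31).
Sep 28, 1941 → Oct 28, 1941: 30 days (September has 30).
Oct 28, 1941 → Nov 28, 1941: 31 days (October has 31).
Nov 28, 1941 → Dec 28, 1941: 30 days (November has 30).
Dec 28, 1941 → Jan 28, 1942: 31 days (December has 31).
Jan 28, 1942 → Feb 14, 1942: 17 days.
Total: 4675 days.

4675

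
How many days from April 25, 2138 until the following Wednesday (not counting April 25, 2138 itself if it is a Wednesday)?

Apr 25, 2138 is a Friday.
From Friday to the next Wednesday is 5 days.

5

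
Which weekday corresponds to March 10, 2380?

Monday

Doomsday rule: the anchor day for the 2300s is Wednesday. For year 80: 80÷12 = 6 r 8, and 8÷4 = 2, so 6+8+2 = 16.
Wednesday + 16 ≡ Friday — that's 2380's doomsday.
In March the doomsday date is Mar 14.
Mar 10 is 4 days before Mar 14; 4 mod 7 = 4, so Friday − 4 = Monday.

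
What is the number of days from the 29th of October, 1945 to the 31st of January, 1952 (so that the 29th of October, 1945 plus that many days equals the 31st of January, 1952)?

Oct 29, 1945 → Oct 29, 1946: 365 days.
Oct 29, 1946 → Oct 29, 1947: 365 days.
Oct 29, 1947 → Oct 29, 1948: 366 days (Feb 29, 1948 is in that span).
Oct 29, 1948 → Oct 29, 1949: 365 days.
Oct 29, 1949 → Oct 29, 1950: 365 days.
Oct 29, 1950 → Oct 29, 1951: 365 days.
Oct 29, 1951 → Nov 29, 1951: 31 days (October has 31).
Nov 29, 1951 → Dec 29, 1951: 30 days (November has 30).
Dec 29, 1951 → Jan 29, 1952: 31 days (December has 31).
Jan 29, 1952 → Jan 31, 1952: 2 days.
Total: 2285 days.

2285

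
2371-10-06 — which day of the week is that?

Doomsday rule: the anchor day for the 2300s is Wednesday. For year 71: 71÷12 = 5 r 11, and 11÷4 = 2, so 5+11+2 = 18.
Wednesday + 18 ≡ Sunday — that's 2371's doomsday.
In October the doomsday date is Oct 10.
Oct 6 is 4 days before Oct 10; 4 mod 7 = 4, so Sunday − 4 = Wednesday.

Wednesday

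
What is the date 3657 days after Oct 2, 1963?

October 6, 1973

+366 (one year; includes Feb 29, 1964) → Oct 2, 1964 (3291 left).
+365 (one year) → Oct 2, 1965 (2926 left).
+365 (one year) → Oct 2, 1966 (2561 left).
+365 (one year) → Oct 2, 1967 (2196 left).
+366 (one year; includes Feb 29, 1968) → Oct 2, 1968 (1830 left).
+365 (one year) → Oct 2, 1969 (1465 left).
+365 (one year) → Oct 2, 1970 (1100 left).
+365 (one year) → Oct 2, 1971 (735 left).
+366 (one year; includes Feb 29, 1972) → Oct 2, 1972 (369 left).
Oct has 31 days: +30 → Nov 1, 1972 (339 left).
Nov has 30 days: +30 → Dec 1, 1972 (309 left).
Dec has 31 days: +31 → Jan 1, 1973 (278 left).
Jan has 31 days: +31 → Feb 1, 1973 (247 left).
Feb has 28 days: +28 → Mar 1, 1973 (219 left).
Mar has 31 days: +31 → Apr 1, 1973 (188 left).
Apr has 30 days: +30 → May 1, 1973 (158 left).
May has 31 days: +31 → Jun 1, 1973 (127 left).
Jun has 30 days: +30 → Jul 1, 1973 (97 left).
Jul has 31 days: +31 → Aug 1, 1973 (66 left).
Aug has 31 days: +31 → Sep 1, 1973 (35 left).
Sep has 30 days: +30 → Oct 1, 1973 (5 left).
+5 → Oct 6, 1973.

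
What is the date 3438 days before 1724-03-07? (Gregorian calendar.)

−366 (one year; includes Feb 29, 1724) → Mar 7, 1723 (3072 left).
−365 (one year) → Mar 7, 1722 (2707 left).
−365 (one year) → Mar 7, 1721 (2342 left).
−365 (one year) → Mar 7, 1720 (1977 left).
−366 (one year; includes Feb 29, 1720) → Mar 7, 1719 (1611 left).
−365 (one year) → Mar 7, 1718 (1246 left).
−365 (one year) → Mar 7, 1717 (881 left).
−365 (one year) → Mar 7, 1716 (516 left).
−366 (one year; includes Feb 29, 1716) → Mar 7, 1715 (150 left).
−7 → Feb 28, 1715 (end of Feb, 28 days; 143 left).
−28 → Jan 31, 1715 (end of Jan, 31 days; 115 left).
−31 → Dec 31, 1714 (end of Dec, 31 days; 84 left).
−31 → Nov 30, 1714 (end of Nov, 30 days; 53 left).
−30 → Oct 31, 1714 (end of Oct, 31 days; 23 left).
−23 → Oct 8, 1714.

October 8, 1714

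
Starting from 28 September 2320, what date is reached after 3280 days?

+365 (one year) → Sep 28, 2321 (2915 left).
+365 (one year) → Sep 28, 2322 (2550 left).
+365 (one year) → Sep 28, 2323 (2185 left).
+366 (one year; includes Feb 29, 2324) → Sep 28, 2324 (1819 left).
+365 (one year) → Sep 28, 2325 (1454 left).
+365 (one year) → Sep 28, 2326 (1089 left).
+365 (one year) → Sep 28, 2327 (724 left).
+366 (one year; includes Feb 29, 2328) → Sep 28, 2328 (358 left).
Sep has 30 days: +3 → Oct 1, 2328 (355 left).
Oct has 31 days: +31 → Nov 1, 2328 (324 left).
Nov has 30 days: +30 → Dec 1, 2328 (294 left).
Dec has 31 days: +31 → Jan 1, 2329 (263 left).
Jan has 31 days: +31 → Feb 1, 2329 (232 left).
Feb has 28 days: +28 → Mar 1, 2329 (204 left).
Mar has 31 days: +31 → Apr 1, 2329 (173 left).
Apr has 30 days: +30 → May 1, 2329 (143 left).
May has 31 days: +31 → Jun 1, 2329 (112 left).
Jun has 30 days: +30 → Jul 1, 2329 (82 left).
Jul has 31 days: +31 → Aug 1, 2329 (51 left).
Aug has 31 days: +31 → Sep 1, 2329 (20 left).
+20 → Sep 21, 2329.

September 21, 2329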